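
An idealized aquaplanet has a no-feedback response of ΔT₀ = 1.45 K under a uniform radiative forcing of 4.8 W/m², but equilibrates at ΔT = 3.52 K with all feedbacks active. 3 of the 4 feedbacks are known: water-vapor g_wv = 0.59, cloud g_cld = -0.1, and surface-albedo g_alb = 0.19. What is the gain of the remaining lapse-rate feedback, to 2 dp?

-0.09

Amplification A = ΔT/ΔT₀ = 3.52/1.45 = 2.428.
Total gain g = 1 − 1/A = 1 − 1/2.428 = 0.5881.
Known gains sum to 0.59 − 0.1 + 0.19 = 0.68.
g_lr = 0.5881 − 0.68 = -0.09.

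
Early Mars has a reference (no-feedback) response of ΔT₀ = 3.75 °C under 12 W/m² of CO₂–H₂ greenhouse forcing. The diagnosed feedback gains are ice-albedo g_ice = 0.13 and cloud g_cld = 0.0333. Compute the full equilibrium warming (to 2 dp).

4.48 °C

Total gain g = 0.13 + 0.0333 = 0.1633.
Amplification A = 1/(1 − 0.1633) = 1.195.
ΔT = 3.75 × 1.195 = 4.48 °C.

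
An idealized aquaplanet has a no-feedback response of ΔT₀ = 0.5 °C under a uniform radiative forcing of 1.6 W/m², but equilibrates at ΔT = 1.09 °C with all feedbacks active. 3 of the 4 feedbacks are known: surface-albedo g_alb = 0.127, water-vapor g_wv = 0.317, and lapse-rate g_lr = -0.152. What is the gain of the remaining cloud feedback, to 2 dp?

0.25

Amplification A = ΔT/ΔT₀ = 1.09/0.5 = 2.18.
Total gain g = 1 − 1/A = 1 − 1/2.18 = 0.5413.
Known gains sum to 0.127 + 0.317 − 0.152 = 0.292.
g_cld = 0.5413 − 0.292 = 0.25.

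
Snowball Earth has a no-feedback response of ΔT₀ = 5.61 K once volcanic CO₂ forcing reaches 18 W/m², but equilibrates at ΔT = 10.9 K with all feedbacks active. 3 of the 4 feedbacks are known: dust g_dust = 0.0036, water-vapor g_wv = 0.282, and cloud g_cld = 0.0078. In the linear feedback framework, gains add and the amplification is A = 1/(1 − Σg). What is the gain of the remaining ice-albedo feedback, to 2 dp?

Amplification A = ΔT/ΔT₀ = 10.9/5.61 = 1.943.
Total gain g = 1 − 1/A = 1 − 1/1.943 = 0.4853.
Known gains sum to 0.0036 + 0.282 + 0.0078 = 0.2934.
g_ice = 0.4853 − 0.2934 = 0.19.

0.19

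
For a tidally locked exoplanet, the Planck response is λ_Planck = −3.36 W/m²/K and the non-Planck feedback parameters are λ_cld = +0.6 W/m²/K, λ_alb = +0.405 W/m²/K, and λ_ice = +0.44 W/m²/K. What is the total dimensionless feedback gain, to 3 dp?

0.430

Convert to gains: g_cld = 0.6/3.36 = 0.1786; g_alb = 0.405/3.36 = 0.1205; g_ice = 0.44/3.36 = 0.131.
Total gain g = 0.4301.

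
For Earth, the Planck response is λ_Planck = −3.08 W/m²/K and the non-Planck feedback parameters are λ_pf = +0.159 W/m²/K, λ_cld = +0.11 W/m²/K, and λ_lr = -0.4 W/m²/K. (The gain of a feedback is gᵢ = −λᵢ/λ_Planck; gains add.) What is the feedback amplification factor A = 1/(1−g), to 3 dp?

Convert to gains: g_pf = 0.159/3.08 = 0.05162; g_cld = 0.11/3.08 = 0.03571; g_lr = -0.4/3.08 = -0.1299.
Total gain g = -0.04257.
A = 1/(1 + 0.04257) = 0.959.

0.959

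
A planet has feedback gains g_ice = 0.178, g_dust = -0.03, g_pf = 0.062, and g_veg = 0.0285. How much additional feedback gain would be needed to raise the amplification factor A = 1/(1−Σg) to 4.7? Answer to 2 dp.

0.55

Current total gain = 0.2385.
Target gain for A = 4.7: g* = 1 − 1/4.7 = 0.7872.
Additional gain needed = 0.7872 − 0.2385 = 0.55.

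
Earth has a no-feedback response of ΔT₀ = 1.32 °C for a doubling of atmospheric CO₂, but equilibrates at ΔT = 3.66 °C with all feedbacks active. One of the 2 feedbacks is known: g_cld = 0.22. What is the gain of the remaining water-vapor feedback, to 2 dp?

Amplification A = ΔT/ΔT₀ = 3.66/1.32 = 2.773.
Total gain g = 1 − 1/A = 1 − 1/2.773 = 0.6394.
The known gain is 0.22.
g_wv = 0.6394 − 0.22 = 0.42.

0.42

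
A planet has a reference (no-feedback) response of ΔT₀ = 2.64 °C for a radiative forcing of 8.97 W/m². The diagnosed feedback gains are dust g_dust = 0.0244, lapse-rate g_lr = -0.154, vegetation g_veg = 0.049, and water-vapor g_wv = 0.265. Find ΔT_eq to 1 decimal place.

Total gain g = 0.0244 − 0.154 + 0.049 + 0.265 = 0.1844.
Amplification A = 1/(1 − 0.1844) = 1.226.
ΔT = 2.64 × 1.226 = 3.2 °C.

3.2 °C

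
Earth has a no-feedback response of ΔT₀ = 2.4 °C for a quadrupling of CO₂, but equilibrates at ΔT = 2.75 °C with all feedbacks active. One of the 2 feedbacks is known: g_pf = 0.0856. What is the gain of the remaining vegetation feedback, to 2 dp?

Amplification A = ΔT/ΔT₀ = 2.75/2.4 = 1.146.
Total gain g = 1 − 1/A = 1 − 1/1.146 = 0.1274.
The known gain is 0.0856.
g_veg = 0.1274 − 0.0856 = 0.04.

0.04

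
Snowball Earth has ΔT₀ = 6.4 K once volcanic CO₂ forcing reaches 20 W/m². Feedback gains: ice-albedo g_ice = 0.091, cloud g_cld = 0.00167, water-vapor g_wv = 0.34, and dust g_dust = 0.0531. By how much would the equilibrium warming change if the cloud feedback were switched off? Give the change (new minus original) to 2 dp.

Original: g = 0.48577, ΔT = 6.4/(1−0.48577) = 12.4458 K.
Without cloud: g' = 0.4841, ΔT' = 6.4/(1−0.4841) = 12.4055 K.
Change = 12.4055 − 12.4458 = -0.04 K.

-0.04 K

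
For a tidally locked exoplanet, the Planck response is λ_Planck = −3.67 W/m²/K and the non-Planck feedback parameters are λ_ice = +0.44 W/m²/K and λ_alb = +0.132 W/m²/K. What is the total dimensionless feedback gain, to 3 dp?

0.156

Convert to gains: g_ice = 0.44/3.67 = 0.1199; g_alb = 0.132/3.67 = 0.03597.
Total gain g = 0.15587.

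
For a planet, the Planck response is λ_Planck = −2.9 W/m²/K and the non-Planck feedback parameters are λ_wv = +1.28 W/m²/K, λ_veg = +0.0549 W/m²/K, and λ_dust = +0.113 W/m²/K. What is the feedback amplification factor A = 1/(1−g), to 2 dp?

Convert to gains: g_wv = 1.28/2.9 = 0.4414; g_veg = 0.0549/2.9 = 0.01893; g_dust = 0.113/2.9 = 0.03897.
Total gain g = 0.4993.
A = 1/(1 − 0.4993) = 2.00.

2.00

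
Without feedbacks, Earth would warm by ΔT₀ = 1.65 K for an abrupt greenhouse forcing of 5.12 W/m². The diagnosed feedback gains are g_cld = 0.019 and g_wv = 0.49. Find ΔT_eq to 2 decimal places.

3.36 K

Total gain g = 0.019 + 0.49 = 0.509.
Amplification A = 1/(1 − 0.509) = 2.037.
ΔT = 1.65 × 2.037 = 3.36 K.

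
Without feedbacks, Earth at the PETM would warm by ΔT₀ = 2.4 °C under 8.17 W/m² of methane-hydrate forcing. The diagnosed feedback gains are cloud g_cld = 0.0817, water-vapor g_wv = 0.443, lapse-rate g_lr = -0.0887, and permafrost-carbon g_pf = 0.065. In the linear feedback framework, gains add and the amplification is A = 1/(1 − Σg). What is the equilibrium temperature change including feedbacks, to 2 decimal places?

Total gain g = 0.0817 + 0.443 − 0.0887 + 0.065 = 0.501.
Amplification A = 1/(1 − 0.501) = 2.004.
ΔT = 2.4 × 2.004 = 4.81 °C.

4.81 °C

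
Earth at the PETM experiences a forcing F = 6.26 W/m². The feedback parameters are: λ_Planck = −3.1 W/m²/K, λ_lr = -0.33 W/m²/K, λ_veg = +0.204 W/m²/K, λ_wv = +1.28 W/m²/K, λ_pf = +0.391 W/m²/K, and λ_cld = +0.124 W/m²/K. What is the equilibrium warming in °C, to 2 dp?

Net feedback parameter λ = (−3.1) + (-0.33) + (+0.204) + (+1.28) + (+0.391) + (+0.124) = -1.431 W/m²/K.
ΔT = −F/λ = −6.26/(-1.431) = 4.37 °C.

4.37 °C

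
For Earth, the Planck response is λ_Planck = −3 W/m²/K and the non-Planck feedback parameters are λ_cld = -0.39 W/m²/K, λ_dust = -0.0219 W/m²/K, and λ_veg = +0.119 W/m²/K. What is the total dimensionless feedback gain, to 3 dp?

Convert to gains: g_cld = -0.39/3 = -0.13; g_dust = -0.0219/3 = -0.0073; g_veg = 0.119/3 = 0.03967.
Total gain g = -0.09763.

-0.098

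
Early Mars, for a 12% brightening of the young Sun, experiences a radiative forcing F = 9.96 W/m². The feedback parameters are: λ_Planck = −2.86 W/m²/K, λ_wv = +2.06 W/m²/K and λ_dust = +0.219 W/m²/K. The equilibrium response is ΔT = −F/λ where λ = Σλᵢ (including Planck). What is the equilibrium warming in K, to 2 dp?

17.14 K

Net feedback parameter λ = (−2.86) + (+2.06) + (+0.219) = -0.581 W/m²/K.
ΔT = −F/λ = −9.96/(-0.581) = 17.14 K.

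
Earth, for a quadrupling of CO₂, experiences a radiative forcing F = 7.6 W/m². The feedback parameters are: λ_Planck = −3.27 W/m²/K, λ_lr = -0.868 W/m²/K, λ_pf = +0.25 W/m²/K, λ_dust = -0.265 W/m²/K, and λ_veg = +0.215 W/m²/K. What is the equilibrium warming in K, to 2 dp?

1.93 K

Net feedback parameter λ = (−3.27) + (-0.868) + (+0.25) + (-0.265) + (+0.215) = -3.938 W/m²/K.
ΔT = −F/λ = −7.6/(-3.938) = 1.93 K.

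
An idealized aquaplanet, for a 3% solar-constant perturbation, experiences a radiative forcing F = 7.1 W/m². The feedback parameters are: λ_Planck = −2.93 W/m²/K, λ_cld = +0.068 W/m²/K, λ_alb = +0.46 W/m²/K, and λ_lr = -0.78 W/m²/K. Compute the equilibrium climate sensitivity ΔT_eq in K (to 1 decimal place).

Net feedback parameter λ = (−2.93) + (+0.068) + (+0.46) + (-0.78) = -3.182 W/m²/K.
ΔT = −F/λ = −7.1/(-3.182) = 2.2 K.

2.2 K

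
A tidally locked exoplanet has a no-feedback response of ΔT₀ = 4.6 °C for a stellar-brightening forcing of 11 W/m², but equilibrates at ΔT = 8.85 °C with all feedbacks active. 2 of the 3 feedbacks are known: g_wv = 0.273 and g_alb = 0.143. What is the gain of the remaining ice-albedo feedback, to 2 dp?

Amplification A = ΔT/ΔT₀ = 8.85/4.6 = 1.924.
Total gain g = 1 − 1/A = 1 − 1/1.924 = 0.4802.
Known gains sum to 0.273 + 0.143 = 0.416.
g_ice = 0.4802 − 0.416 = 0.06.

0.06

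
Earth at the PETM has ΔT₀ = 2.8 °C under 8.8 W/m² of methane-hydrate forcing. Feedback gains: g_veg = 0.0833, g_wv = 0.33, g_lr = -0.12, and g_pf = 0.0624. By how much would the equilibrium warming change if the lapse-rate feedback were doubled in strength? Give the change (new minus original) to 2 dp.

Original: g = 0.3557, ΔT = 2.8/(1−0.3557) = 4.3458 °C.
With doubled lapse-rate: g' = 0.2357, ΔT' = 2.8/(1−0.2357) = 3.6635 °C.
Change = 3.6635 − 4.3458 = -0.68 °C.

-0.68 °C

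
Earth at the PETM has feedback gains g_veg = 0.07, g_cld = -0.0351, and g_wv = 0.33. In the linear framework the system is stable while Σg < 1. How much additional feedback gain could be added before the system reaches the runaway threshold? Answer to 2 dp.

Current total gain = 0.07 − 0.0351 + 0.33 = 0.3649.
Margin to runaway = 1 − 0.3649 = 0.64.

0.64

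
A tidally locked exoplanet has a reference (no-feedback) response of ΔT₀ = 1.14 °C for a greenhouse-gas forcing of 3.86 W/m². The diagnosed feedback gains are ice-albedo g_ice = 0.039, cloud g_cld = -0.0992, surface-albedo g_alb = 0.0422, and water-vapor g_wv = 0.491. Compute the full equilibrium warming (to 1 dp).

Total gain g = 0.039 − 0.0992 + 0.0422 + 0.491 = 0.473.
Amplification A = 1/(1 − 0.473) = 1.898.
ΔT = 1.14 × 1.898 = 2.2 °C.

2.2 °C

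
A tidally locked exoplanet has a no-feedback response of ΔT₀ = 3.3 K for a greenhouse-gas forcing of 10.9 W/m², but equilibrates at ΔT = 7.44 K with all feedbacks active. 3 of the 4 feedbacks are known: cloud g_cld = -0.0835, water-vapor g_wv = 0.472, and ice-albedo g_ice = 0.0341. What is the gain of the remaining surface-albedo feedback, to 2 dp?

0.13

Amplification A = ΔT/ΔT₀ = 7.44/3.3 = 2.255.
Total gain g = 1 − 1/A = 1 − 1/2.255 = 0.5565.
Known gains sum to -0.0835 + 0.472 + 0.0341 = 0.4226.
g_alb = 0.5565 − 0.4226 = 0.13.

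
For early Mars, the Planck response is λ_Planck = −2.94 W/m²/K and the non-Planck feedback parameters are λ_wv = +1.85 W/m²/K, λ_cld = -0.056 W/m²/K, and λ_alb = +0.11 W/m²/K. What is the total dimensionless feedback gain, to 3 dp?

Convert to gains: g_wv = 1.85/2.94 = 0.6293; g_cld = -0.056/2.94 = -0.01905; g_alb = 0.11/2.94 = 0.03741.
Total gain g = 0.64766.

0.648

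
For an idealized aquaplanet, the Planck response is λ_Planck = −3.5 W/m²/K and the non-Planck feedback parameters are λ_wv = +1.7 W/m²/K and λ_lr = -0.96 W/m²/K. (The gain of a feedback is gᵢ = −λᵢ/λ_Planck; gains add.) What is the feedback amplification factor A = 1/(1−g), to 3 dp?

Convert to gains: g_wv = 1.7/3.5 = 0.4857; g_lr = -0.96/3.5 = -0.2743.
Total gain g = 0.2114.
A = 1/(1 − 0.2114) = 1.268.

1.268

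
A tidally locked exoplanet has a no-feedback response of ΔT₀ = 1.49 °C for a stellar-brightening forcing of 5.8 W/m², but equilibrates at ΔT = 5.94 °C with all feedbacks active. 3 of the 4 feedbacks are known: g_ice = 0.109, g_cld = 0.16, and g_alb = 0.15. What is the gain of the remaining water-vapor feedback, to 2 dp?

0.33

Amplification A = ΔT/ΔT₀ = 5.94/1.49 = 3.987.
Total gain g = 1 − 1/A = 1 − 1/3.987 = 0.7492.
Known gains sum to 0.109 + 0.16 + 0.15 = 0.419.
g_wv = 0.7492 − 0.419 = 0.33.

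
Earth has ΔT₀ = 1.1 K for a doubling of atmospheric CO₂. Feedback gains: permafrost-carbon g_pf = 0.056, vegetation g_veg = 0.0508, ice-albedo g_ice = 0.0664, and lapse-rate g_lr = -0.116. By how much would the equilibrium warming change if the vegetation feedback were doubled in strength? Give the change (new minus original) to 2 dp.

0.07 K

Original: g = 0.0572, ΔT = 1.1/(1−0.0572) = 1.1667 K.
With doubled vegetation: g' = 0.108, ΔT' = 1.1/(1−0.108) = 1.2332 K.
Change = 1.2332 − 1.1667 = 0.07 K.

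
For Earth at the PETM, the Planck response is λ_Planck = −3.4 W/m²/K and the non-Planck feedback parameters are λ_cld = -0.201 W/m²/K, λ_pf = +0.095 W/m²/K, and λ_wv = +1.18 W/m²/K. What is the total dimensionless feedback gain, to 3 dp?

0.316

Convert to gains: g_cld = -0.201/3.4 = -0.05912; g_pf = 0.095/3.4 = 0.02794; g_wv = 1.18/3.4 = 0.3471.
Total gain g = 0.31592.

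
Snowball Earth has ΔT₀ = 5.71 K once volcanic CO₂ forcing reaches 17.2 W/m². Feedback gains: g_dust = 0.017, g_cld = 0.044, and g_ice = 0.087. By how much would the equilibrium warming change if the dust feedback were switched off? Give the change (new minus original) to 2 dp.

Original: g = 0.148, ΔT = 5.71/(1−0.148) = 6.7019 K.
Without dust: g' = 0.131, ΔT' = 5.71/(1−0.131) = 6.5708 K.
Change = 6.5708 − 6.7019 = -0.13 K.

-0.13 K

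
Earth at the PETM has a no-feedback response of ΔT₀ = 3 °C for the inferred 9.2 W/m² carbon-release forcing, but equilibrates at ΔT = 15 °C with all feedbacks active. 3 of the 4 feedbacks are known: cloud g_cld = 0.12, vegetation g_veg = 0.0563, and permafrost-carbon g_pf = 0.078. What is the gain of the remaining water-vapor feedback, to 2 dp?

0.55

Amplification A = ΔT/ΔT₀ = 15/3 = 5.
Total gain g = 1 − 1/A = 1 − 1/5 = 0.8.
Known gains sum to 0.12 + 0.0563 + 0.078 = 0.2543.
g_wv = 0.8 − 0.2543 = 0.55.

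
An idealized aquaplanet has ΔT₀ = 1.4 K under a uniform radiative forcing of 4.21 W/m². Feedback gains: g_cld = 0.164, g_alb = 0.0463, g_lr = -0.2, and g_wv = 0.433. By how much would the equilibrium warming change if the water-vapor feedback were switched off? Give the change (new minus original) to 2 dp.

Original: g = 0.4433, ΔT = 1.4/(1−0.4433) = 2.5148 K.
Without water-vapor: g' = 0.0103, ΔT' = 1.4/(1−0.0103) = 1.4146 K.
Change = 1.4146 − 2.5148 = -1.10 K.

-1.10 K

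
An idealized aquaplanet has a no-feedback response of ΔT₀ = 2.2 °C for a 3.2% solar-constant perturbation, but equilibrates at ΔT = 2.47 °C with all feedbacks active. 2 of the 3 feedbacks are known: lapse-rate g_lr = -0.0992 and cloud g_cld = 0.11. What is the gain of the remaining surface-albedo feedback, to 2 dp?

Amplification A = ΔT/ΔT₀ = 2.47/2.2 = 1.123.
Total gain g = 1 − 1/A = 1 − 1/1.123 = 0.1095.
Known gains sum to -0.0992 + 0.11 = 0.0108.
g_alb = 0.1095 − 0.0108 = 0.10.

0.10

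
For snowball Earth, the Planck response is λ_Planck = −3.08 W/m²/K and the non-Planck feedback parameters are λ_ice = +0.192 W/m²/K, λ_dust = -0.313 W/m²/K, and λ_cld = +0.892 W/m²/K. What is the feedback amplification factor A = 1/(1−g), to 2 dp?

1.33

Convert to gains: g_ice = 0.192/3.08 = 0.06234; g_dust = -0.313/3.08 = -0.1016; g_cld = 0.892/3.08 = 0.2896.
Total gain g = 0.25034.
A = 1/(1 − 0.25034) = 1.33.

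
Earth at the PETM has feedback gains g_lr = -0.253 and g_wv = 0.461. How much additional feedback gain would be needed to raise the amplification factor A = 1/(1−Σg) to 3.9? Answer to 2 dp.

0.54

Current total gain = 0.208.
Target gain for A = 3.9: g* = 1 − 1/3.9 = 0.7436.
Additional gain needed = 0.7436 − 0.208 = 0.54.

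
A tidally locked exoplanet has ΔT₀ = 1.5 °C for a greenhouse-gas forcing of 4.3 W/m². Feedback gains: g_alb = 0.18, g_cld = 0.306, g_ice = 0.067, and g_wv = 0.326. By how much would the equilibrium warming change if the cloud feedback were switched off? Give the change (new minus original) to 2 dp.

-8.88 °C

Original: g = 0.879, ΔT = 1.5/(1−0.879) = 12.3967 °C.
Without cloud: g' = 0.573, ΔT' = 1.5/(1−0.573) = 3.5129 °C.
Change = 3.5129 − 12.3967 = -8.88 °C.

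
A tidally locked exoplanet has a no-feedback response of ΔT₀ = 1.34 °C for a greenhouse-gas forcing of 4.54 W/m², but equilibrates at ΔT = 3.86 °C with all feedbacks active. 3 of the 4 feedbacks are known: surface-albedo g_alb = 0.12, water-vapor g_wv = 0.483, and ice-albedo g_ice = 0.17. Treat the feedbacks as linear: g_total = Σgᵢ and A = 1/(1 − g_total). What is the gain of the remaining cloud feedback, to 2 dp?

-0.12

Amplification A = ΔT/ΔT₀ = 3.86/1.34 = 2.881.
Total gain g = 1 − 1/A = 1 − 1/2.881 = 0.6529.
Known gains sum to 0.12 + 0.483 + 0.17 = 0.773.
g_cld = 0.6529 − 0.773 = -0.12.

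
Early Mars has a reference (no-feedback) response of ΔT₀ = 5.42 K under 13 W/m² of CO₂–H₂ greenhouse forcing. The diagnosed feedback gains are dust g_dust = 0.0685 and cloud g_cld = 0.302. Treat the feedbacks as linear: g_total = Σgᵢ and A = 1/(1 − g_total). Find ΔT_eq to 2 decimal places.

Total gain g = 0.0685 + 0.302 = 0.3705.
Amplification A = 1/(1 − 0.3705) = 1.589.
ΔT = 5.42 × 1.589 = 8.61 K.

8.61 K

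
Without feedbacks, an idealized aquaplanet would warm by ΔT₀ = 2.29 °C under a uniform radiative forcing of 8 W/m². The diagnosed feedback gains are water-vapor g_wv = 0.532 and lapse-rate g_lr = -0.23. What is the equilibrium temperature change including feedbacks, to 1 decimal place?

3.3 °C

Total gain g = 0.532 − 0.23 = 0.302.
Amplification A = 1/(1 − 0.302) = 1.433.
ΔT = 2.29 × 1.433 = 3.3 °C.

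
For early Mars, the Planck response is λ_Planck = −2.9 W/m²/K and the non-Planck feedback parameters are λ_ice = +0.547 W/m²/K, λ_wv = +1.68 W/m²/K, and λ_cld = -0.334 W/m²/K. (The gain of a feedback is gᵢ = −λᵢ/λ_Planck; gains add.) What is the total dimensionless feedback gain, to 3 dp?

Convert to gains: g_ice = 0.547/2.9 = 0.1886; g_wv = 1.68/2.9 = 0.5793; g_cld = -0.334/2.9 = -0.1152.
Total gain g = 0.6527.

0.653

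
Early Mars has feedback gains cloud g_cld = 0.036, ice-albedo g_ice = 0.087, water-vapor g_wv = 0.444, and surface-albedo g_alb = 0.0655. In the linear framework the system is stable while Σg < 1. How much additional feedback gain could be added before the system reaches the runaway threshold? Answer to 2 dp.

0.37

Current total gain = 0.036 + 0.087 + 0.444 + 0.0655 = 0.6325.
Margin to runaway = 1 − 0.6325 = 0.37.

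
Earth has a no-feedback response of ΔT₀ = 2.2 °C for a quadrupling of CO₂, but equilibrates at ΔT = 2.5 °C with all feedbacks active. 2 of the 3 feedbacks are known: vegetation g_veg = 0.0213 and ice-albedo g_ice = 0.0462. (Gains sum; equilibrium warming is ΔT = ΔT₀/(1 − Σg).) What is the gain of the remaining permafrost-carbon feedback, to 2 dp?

Amplification A = ΔT/ΔT₀ = 2.5/2.2 = 1.136.
Total gain g = 1 − 1/A = 1 − 1/1.136 = 0.1197.
Known gains sum to 0.0213 + 0.0462 = 0.0675.
g_pf = 0.1197 − 0.0675 = 0.05.

0.05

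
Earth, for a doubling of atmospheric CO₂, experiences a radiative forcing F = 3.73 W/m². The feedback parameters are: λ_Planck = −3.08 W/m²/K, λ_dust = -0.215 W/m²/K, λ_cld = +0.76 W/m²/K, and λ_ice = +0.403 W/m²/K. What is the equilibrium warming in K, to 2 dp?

1.75 K

Net feedback parameter λ = (−3.08) + (-0.215) + (+0.76) + (+0.403) = -2.132 W/m²/K.
ΔT = −F/λ = −3.73/(-2.132) = 1.75 K.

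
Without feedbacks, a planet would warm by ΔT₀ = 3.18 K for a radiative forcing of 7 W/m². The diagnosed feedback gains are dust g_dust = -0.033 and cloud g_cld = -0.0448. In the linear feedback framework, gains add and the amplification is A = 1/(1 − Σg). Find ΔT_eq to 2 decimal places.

Total gain g = -0.033 − 0.0448 = -0.0778.
Amplification A = 1/(1 + 0.0778) = 0.9278.
ΔT = 3.18 × 0.9278 = 2.95 K.

2.95 K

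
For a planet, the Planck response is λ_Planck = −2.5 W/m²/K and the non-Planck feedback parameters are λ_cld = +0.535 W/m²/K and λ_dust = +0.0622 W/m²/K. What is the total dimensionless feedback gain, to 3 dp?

0.239

Convert to gains: g_cld = 0.535/2.5 = 0.214; g_dust = 0.0622/2.5 = 0.02488.
Total gain g = 0.23888.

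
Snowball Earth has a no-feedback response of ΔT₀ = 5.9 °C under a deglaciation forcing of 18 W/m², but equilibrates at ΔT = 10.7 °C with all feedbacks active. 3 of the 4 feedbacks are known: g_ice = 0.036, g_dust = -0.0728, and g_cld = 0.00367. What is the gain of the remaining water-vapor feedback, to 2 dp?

Amplification A = ΔT/ΔT₀ = 10.7/5.9 = 1.814.
Total gain g = 1 − 1/A = 1 − 1/1.814 = 0.4487.
Known gains sum to 0.036 − 0.0728 + 0.00367 = -0.03313.
g_wv = 0.4487 + 0.03313 = 0.48.

0.48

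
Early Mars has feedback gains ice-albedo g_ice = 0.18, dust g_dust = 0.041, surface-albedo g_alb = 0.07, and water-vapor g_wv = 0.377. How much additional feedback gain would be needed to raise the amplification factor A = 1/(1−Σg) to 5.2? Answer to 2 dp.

0.14

Current total gain = 0.668.
Target gain for A = 5.2: g* = 1 − 1/5.2 = 0.8077.
Additional gain needed = 0.8077 − 0.668 = 0.14.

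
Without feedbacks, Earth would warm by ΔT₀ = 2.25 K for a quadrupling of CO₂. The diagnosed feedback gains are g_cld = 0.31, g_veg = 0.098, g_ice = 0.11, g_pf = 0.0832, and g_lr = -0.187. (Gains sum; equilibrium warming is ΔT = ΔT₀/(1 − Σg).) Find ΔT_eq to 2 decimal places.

Total gain g = 0.31 + 0.098 + 0.11 + 0.0832 − 0.187 = 0.4142.
Amplification A = 1/(1 − 0.4142) = 1.707.
ΔT = 2.25 × 1.707 = 3.84 K.

3.84 K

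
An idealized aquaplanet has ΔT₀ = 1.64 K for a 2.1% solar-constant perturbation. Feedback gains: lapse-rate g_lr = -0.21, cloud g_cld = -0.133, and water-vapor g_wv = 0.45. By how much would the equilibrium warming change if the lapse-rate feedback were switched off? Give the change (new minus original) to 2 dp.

0.56 K

Original: g = 0.107, ΔT = 1.64/(1−0.107) = 1.8365 K.
Without lapse-rate: g' = 0.317, ΔT' = 1.64/(1−0.317) = 2.4012 K.
Change = 2.4012 − 1.8365 = 0.56 K.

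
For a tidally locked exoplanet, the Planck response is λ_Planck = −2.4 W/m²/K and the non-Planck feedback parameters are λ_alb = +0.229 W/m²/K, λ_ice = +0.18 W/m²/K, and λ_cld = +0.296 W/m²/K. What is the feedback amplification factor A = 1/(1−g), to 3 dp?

1.416

Convert to gains: g_alb = 0.229/2.4 = 0.09542; g_ice = 0.18/2.4 = 0.075; g_cld = 0.296/2.4 = 0.1233.
Total gain g = 0.29372.
A = 1/(1 − 0.29372) = 1.416.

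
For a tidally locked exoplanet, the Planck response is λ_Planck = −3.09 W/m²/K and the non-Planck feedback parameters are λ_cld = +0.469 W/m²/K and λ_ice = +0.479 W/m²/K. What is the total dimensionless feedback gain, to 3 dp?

Convert to gains: g_cld = 0.469/3.09 = 0.1518; g_ice = 0.479/3.09 = 0.155.
Total gain g = 0.3068.

0.307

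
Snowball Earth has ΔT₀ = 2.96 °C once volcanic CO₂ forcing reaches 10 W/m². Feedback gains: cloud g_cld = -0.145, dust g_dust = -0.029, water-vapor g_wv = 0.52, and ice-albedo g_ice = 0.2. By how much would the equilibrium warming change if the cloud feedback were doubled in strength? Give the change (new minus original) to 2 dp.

-1.58 °C

Original: g = 0.546, ΔT = 2.96/(1−0.546) = 6.5198 °C.
With doubled cloud: g' = 0.401, ΔT' = 2.96/(1−0.401) = 4.9416 °C.
Change = 4.9416 − 6.5198 = -1.58 °C.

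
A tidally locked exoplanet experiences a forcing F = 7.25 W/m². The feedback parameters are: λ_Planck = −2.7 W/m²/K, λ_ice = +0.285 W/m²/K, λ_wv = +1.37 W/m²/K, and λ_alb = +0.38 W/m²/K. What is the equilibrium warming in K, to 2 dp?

Net feedback parameter λ = (−2.7) + (+0.285) + (+1.37) + (+0.38) = -0.665 W/m²/K.
ΔT = −F/λ = −7.25/(-0.665) = 10.90 K.

10.90 K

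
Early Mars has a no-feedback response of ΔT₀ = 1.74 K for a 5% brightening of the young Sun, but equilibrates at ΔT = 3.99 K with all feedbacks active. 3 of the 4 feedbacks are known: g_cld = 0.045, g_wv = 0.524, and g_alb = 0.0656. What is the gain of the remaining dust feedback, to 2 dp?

Amplification A = ΔT/ΔT₀ = 3.99/1.74 = 2.293.
Total gain g = 1 − 1/A = 1 − 1/2.293 = 0.5639.
Known gains sum to 0.045 + 0.524 + 0.0656 = 0.6346.
g_dust = 0.5639 − 0.6346 = -0.07.

-0.07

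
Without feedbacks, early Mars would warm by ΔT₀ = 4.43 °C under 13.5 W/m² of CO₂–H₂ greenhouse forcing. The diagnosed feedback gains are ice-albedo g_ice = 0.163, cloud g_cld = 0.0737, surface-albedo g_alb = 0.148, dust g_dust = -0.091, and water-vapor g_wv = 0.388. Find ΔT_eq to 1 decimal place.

13.9 °C

Total gain g = 0.163 + 0.0737 + 0.148 − 0.091 + 0.388 = 0.6817.
Amplification A = 1/(1 − 0.6817) = 3.142.
ΔT = 4.43 × 3.142 = 13.9 °C.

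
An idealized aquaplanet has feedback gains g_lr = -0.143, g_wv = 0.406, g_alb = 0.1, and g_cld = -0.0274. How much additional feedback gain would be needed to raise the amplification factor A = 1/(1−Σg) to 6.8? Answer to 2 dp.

Current total gain = 0.3356.
Target gain for A = 6.8: g* = 1 − 1/6.8 = 0.8529.
Additional gain needed = 0.8529 − 0.3356 = 0.52.

0.52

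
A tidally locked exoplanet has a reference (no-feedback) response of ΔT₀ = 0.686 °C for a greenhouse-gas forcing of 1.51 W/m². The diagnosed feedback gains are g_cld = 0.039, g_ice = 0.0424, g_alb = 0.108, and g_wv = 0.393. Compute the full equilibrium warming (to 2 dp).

1.64 °C

Total gain g = 0.039 + 0.0424 + 0.108 + 0.393 = 0.5824.
Amplification A = 1/(1 − 0.5824) = 2.395.
ΔT = 0.686 × 2.395 = 1.64 °C.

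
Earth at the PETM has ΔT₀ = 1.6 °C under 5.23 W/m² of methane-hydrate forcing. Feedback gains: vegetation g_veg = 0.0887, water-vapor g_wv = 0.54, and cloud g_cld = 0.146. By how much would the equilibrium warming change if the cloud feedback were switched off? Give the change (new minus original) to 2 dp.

-2.79 °C

Original: g = 0.7747, ΔT = 1.6/(1−0.7747) = 7.1016 °C.
Without cloud: g' = 0.6287, ΔT' = 1.6/(1−0.6287) = 4.3092 °C.
Change = 4.3092 − 7.1016 = -2.79 °C.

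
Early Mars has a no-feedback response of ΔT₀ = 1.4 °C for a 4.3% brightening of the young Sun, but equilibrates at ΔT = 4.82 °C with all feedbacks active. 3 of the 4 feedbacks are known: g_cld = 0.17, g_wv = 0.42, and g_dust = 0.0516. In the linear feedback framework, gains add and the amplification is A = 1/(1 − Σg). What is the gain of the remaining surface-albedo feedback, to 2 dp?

0.07

Amplification A = ΔT/ΔT₀ = 4.82/1.4 = 3.443.
Total gain g = 1 − 1/A = 1 − 1/3.443 = 0.7096.
Known gains sum to 0.17 + 0.42 + 0.0516 = 0.6416.
g_alb = 0.7096 − 0.6416 = 0.07.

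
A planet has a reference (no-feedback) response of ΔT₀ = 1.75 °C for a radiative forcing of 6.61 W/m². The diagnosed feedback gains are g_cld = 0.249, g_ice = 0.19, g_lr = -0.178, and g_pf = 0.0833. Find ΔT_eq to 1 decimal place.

2.7 °C

Total gain g = 0.249 + 0.19 − 0.178 + 0.0833 = 0.3443.
Amplification A = 1/(1 − 0.3443) = 1.525.
ΔT = 1.75 × 1.525 = 2.7 °C.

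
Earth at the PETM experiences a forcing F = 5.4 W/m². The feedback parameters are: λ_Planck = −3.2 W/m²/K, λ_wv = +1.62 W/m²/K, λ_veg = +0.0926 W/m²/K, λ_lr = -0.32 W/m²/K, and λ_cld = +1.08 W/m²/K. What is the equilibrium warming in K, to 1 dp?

Net feedback parameter λ = (−3.2) + (+1.62) + (+0.0926) + (-0.32) + (+1.08) = -0.7274 W/m²/K.
ΔT = −F/λ = −5.4/(-0.7274) = 7.4 K.

7.4 K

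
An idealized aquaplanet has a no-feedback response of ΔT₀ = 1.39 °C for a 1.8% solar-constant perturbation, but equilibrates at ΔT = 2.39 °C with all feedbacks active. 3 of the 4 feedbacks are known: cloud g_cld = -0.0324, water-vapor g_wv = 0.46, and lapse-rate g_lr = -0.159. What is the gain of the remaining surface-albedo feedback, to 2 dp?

Amplification A = ΔT/ΔT₀ = 2.39/1.39 = 1.719.
Total gain g = 1 − 1/A = 1 − 1/1.719 = 0.4183.
Known gains sum to -0.0324 + 0.46 − 0.159 = 0.2686.
g_alb = 0.4183 − 0.2686 = 0.15.

0.15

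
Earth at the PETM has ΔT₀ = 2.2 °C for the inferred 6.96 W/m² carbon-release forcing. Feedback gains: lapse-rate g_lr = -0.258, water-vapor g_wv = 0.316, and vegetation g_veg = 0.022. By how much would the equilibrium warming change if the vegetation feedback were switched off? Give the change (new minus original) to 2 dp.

Original: g = 0.08, ΔT = 2.2/(1−0.08) = 2.3913 °C.
Without vegetation: g' = 0.058, ΔT' = 2.2/(1−0.058) = 2.3355 °C.
Change = 2.3355 − 2.3913 = -0.06 °C.

-0.06 °C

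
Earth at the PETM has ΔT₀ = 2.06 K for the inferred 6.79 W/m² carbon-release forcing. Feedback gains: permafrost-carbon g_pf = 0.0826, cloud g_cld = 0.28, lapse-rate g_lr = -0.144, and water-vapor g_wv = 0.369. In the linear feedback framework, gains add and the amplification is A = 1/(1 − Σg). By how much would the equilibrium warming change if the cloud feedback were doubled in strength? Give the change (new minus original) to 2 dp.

10.56 K

Original: g = 0.5876, ΔT = 2.06/(1−0.5876) = 4.9952 K.
With doubled cloud: g' = 0.8676, ΔT' = 2.06/(1−0.8676) = 15.5589 K.
Change = 15.5589 − 4.9952 = 10.56 K.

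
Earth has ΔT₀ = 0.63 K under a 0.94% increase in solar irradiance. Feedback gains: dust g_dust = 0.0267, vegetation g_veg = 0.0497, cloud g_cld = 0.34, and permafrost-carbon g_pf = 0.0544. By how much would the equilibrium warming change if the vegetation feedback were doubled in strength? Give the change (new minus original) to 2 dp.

0.12 K

Original: g = 0.4708, ΔT = 0.63/(1−0.4708) = 1.1905 K.
With doubled vegetation: g' = 0.5205, ΔT' = 0.63/(1−0.5205) = 1.3139 K.
Change = 1.3139 − 1.1905 = 0.12 K.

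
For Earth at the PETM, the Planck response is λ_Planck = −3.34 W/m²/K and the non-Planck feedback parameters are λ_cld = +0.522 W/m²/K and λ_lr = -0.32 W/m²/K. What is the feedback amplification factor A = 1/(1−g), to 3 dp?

1.064

Convert to gains: g_cld = 0.522/3.34 = 0.1563; g_lr = -0.32/3.34 = -0.09581.
Total gain g = 0.06049.
A = 1/(1 − 0.06049) = 1.064.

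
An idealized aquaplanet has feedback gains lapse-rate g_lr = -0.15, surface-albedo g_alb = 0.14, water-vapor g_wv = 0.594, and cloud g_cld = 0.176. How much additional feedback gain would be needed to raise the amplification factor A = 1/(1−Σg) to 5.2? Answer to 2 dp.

Current total gain = 0.76.
Target gain for A = 5.2: g* = 1 − 1/5.2 = 0.8077.
Additional gain needed = 0.8077 − 0.76 = 0.05.

0.05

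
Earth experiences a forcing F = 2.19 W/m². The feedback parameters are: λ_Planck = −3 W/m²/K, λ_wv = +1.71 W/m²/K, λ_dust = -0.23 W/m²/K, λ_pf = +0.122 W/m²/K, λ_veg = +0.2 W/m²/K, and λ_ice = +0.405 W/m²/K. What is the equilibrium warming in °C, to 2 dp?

Net feedback parameter λ = (−3) + (+1.71) + (-0.23) + (+0.122) + (+0.2) + (+0.405) = -0.793 W/m²/K.
ΔT = −F/λ = −2.19/(-0.793) = 2.76 °C.

2.76 °C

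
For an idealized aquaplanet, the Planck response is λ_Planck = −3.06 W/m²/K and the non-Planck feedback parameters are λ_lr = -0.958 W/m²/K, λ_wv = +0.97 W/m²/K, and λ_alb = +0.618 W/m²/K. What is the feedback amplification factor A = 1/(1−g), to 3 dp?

Convert to gains: g_lr = -0.958/3.06 = -0.3131; g_wv = 0.97/3.06 = 0.317; g_alb = 0.618/3.06 = 0.202.
Total gain g = 0.2059.
A = 1/(1 − 0.2059) = 1.259.

1.259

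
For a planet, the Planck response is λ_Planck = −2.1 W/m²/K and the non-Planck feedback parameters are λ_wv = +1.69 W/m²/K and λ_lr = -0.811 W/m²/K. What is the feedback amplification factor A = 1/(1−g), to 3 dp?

Convert to gains: g_wv = 1.69/2.1 = 0.8048; g_lr = -0.811/2.1 = -0.3862.
Total gain g = 0.4186.
A = 1/(1 − 0.4186) = 1.720.

1.720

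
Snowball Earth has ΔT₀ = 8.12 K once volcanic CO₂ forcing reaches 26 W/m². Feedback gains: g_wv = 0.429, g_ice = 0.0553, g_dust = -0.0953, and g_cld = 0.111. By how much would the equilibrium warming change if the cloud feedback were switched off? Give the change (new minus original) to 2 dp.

Original: g = 0.5, ΔT = 8.12/(1−0.5) = 16.2400 K.
Without cloud: g' = 0.389, ΔT' = 8.12/(1−0.389) = 13.2897 K.
Change = 13.2897 − 16.2400 = -2.95 K.

-2.95 K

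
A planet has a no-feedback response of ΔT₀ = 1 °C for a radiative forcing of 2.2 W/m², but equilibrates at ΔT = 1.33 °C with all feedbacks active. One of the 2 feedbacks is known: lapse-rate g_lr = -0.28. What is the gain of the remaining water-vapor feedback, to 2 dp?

0.53

Amplification A = ΔT/ΔT₀ = 1.33/1 = 1.33.
Total gain g = 1 − 1/A = 1 − 1/1.33 = 0.2481.
The known gain is -0.28.
g_wv = 0.2481 + 0.28 = 0.53.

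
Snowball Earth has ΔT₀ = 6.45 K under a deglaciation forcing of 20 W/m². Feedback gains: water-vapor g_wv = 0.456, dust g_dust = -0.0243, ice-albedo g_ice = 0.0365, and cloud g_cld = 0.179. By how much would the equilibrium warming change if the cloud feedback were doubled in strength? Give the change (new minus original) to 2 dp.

18.83 K

Original: g = 0.6472, ΔT = 6.45/(1−0.6472) = 18.2823 K.
With doubled cloud: g' = 0.8262, ΔT' = 6.45/(1−0.8262) = 37.1116 K.
Change = 37.1116 − 18.2823 = 18.83 K.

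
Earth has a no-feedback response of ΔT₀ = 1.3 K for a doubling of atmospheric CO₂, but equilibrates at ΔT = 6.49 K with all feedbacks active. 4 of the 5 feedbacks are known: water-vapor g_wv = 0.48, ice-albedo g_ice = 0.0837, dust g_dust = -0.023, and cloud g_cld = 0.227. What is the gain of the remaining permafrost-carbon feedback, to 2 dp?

0.03

Amplification A = ΔT/ΔT₀ = 6.49/1.3 = 4.992.
Total gain g = 1 − 1/A = 1 − 1/4.992 = 0.7997.
Known gains sum to 0.48 + 0.0837 − 0.023 + 0.227 = 0.7677.
g_pf = 0.7997 − 0.7677 = 0.03.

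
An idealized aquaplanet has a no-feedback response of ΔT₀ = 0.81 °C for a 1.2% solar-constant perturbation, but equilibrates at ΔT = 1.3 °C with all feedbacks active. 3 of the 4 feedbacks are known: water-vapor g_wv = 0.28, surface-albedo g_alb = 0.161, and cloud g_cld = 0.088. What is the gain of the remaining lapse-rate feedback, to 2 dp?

Amplification A = ΔT/ΔT₀ = 1.3/0.81 = 1.605.
Total gain g = 1 − 1/A = 1 − 1/1.605 = 0.3769.
Known gains sum to 0.28 + 0.161 + 0.088 = 0.529.
g_lr = 0.3769 − 0.529 = -0.15.

-0.15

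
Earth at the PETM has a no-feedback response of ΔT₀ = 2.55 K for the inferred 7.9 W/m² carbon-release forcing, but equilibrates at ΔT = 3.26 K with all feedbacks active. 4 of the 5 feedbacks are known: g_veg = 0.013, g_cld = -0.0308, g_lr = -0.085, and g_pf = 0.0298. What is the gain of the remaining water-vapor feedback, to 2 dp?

0.29

Amplification A = ΔT/ΔT₀ = 3.26/2.55 = 1.278.
Total gain g = 1 − 1/A = 1 − 1/1.278 = 0.2175.
Known gains sum to 0.013 − 0.0308 − 0.085 + 0.0298 = -0.073.
g_wv = 0.2175 + 0.073 = 0.29.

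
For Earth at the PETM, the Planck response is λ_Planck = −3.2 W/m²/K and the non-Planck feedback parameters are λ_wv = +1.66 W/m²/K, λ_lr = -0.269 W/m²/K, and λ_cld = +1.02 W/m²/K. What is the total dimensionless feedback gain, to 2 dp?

Convert to gains: g_wv = 1.66/3.2 = 0.5187; g_lr = -0.269/3.2 = -0.08406; g_cld = 1.02/3.2 = 0.3187.
Total gain g = 0.75334.

0.75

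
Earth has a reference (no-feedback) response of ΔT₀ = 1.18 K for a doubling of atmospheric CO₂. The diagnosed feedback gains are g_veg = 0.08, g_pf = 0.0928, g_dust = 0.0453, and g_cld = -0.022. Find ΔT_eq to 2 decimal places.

Total gain g = 0.08 + 0.0928 + 0.0453 − 0.022 = 0.1961.
Amplification A = 1/(1 − 0.1961) = 1.244.
ΔT = 1.18 × 1.244 = 1.47 K.

1.47 K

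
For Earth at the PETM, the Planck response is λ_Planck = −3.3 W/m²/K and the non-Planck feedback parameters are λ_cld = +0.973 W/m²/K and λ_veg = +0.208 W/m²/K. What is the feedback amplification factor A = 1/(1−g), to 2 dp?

1.56

Convert to gains: g_cld = 0.973/3.3 = 0.2948; g_veg = 0.208/3.3 = 0.06303.
Total gain g = 0.35783.
A = 1/(1 − 0.35783) = 1.56.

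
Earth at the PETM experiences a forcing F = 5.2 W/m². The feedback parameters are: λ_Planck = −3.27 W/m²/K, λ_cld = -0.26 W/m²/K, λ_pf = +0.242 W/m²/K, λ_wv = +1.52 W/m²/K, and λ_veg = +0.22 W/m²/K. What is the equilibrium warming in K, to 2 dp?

Net feedback parameter λ = (−3.27) + (-0.26) + (+0.242) + (+1.52) + (+0.22) = -1.548 W/m²/K.
ΔT = −F/λ = −5.2/(-1.548) = 3.36 K.

3.36 K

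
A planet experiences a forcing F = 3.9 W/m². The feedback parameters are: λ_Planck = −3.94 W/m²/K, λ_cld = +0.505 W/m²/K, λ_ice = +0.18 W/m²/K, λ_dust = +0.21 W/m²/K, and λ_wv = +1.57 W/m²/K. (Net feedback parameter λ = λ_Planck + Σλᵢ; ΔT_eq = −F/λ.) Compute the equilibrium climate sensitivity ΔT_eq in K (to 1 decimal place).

Net feedback parameter λ = (−3.94) + (+0.505) + (+0.18) + (+0.21) + (+1.57) = -1.475 W/m²/K.
ΔT = −F/λ = −3.9/(-1.475) = 2.6 K.

2.6 K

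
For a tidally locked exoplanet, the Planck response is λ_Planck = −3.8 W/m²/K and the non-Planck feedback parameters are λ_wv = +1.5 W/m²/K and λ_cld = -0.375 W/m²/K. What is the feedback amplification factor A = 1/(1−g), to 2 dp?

Convert to gains: g_wv = 1.5/3.8 = 0.3947; g_cld = -0.375/3.8 = -0.09868.
Total gain g = 0.29602.
A = 1/(1 − 0.29602) = 1.42.

1.42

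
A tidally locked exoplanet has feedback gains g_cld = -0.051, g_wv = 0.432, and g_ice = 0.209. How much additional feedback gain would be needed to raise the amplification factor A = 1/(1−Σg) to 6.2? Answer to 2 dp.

Current total gain = 0.59.
Target gain for A = 6.2: g* = 1 − 1/6.2 = 0.8387.
Additional gain needed = 0.8387 − 0.59 = 0.25.

0.25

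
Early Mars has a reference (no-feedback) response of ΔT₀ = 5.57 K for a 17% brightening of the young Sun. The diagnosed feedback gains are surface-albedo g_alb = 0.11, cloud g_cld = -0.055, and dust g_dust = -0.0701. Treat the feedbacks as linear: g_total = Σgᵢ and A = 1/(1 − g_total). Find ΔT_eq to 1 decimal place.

5.5 K

Total gain g = 0.11 − 0.055 − 0.0701 = -0.0151.
Amplification A = 1/(1 + 0.0151) = 0.9851.
ΔT = 5.57 × 0.9851 = 5.5 K.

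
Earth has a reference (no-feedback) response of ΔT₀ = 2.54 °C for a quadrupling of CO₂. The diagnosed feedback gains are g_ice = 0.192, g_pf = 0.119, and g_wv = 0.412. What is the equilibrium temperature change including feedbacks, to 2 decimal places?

9.17 °C

Total gain g = 0.192 + 0.119 + 0.412 = 0.723.
Amplification A = 1/(1 − 0.723) = 3.61.
ΔT = 2.54 × 3.61 = 9.17 °C.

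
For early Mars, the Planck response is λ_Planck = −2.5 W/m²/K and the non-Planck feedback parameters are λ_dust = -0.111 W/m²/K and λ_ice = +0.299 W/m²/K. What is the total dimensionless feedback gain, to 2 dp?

Convert to gains: g_dust = -0.111/2.5 = -0.0444; g_ice = 0.299/2.5 = 0.1196.
Total gain g = 0.0752.

0.08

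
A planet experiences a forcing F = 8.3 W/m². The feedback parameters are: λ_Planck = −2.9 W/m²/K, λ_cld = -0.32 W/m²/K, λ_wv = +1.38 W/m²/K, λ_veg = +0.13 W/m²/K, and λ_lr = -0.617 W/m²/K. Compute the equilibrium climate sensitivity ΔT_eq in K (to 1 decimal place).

3.6 K

Net feedback parameter λ = (−2.9) + (-0.32) + (+1.38) + (+0.13) + (-0.617) = -2.327 W/m²/K.
ΔT = −F/λ = −8.3/(-2.327) = 3.6 K.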